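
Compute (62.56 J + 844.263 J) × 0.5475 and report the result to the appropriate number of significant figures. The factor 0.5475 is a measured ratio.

496.5 J

62.56 J + 844.263 J = 906.823 J; the sum is limited to 2 decimal places (5 s.f.).
Carrying full precision, 906.823 × 0.5475 = 496.4855925 J; 0.5475 has 4 s.f., so the result keeps min(5, 4) = 4 s.f.
Rounded to 4 significant figures: 496.5 J.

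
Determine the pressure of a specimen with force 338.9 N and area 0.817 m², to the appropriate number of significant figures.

415 Pa

pressure = 338.9 N ÷ 0.817 m² = 414.810281518… Pa.
338.9 has 4 significant figures; 0.817 has 3.
Division/multiplication keeps the fewest: 3 significant figures.
Rounded: 415 Pa.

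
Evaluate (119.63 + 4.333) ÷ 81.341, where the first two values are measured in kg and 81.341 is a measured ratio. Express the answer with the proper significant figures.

1.5240 kg

119.63 kg + 4.333 kg = 123.963 kg; the sum is limited to 2 decimal places (5 s.f.).
Carrying full precision, 123.963 ÷ 81.341 = 1.52399159096… kg; 81.341 has 5 s.f., so the result keeps min(5, 5) = 5 s.f.
Rounded to 5 significant figures: 1.5240 kg.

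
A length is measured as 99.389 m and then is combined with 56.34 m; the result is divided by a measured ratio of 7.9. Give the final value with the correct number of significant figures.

99.389 m + 56.34 m = 155.729 m; the sum is limited to 2 decimal places (5 s.f.).
Carrying full precision, 155.729 ÷ 7.9 = 19.7125316456… m; 7.9 has 2 s.f., so the result keeps min(5, 2) = 2 s.f.
Rounded to 2 significant figures: 2.0 × 10¹ m.

2.0 × 10¹ m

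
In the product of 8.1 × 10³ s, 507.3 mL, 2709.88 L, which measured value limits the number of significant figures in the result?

8.1 × 10³ s

8.1 × 10³ s → 2 s.f.; 507.3 mL → 4 s.f.; 2709.88 L → 6 s.f.
The fewest is 2 significant figures, from 8.1 × 10³ s.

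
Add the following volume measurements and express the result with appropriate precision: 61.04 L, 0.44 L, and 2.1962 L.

63.68 L

61.04 L + 0.44 L + 2.1962 L = 63.6762 L.
Addition/subtraction keeps the fewest decimal places: 61.04 → 2 decimal places, 0.44 → 2 decimal places, 2.1962 → 4 decimal places; limit is 2.
Rounded to 2 decimal places: 63.68 L.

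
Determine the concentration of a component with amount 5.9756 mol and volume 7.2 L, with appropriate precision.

concentration = 5.9756 mol ÷ 7.2 L = 0.829944444444… mol/L.
5.9756 has 5 significant figures; 7.2 has 2.
Division/multiplication keeps the fewest: 2 significant figures.
Rounded: 0.83 mol/L.

0.83 mol/L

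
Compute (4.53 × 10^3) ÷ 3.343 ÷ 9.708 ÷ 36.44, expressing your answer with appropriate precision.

3.83

(4.53 × 10^3) ÷ 3.343 ÷ 9.708 ÷ 36.44 = 3.83048432489…
Multiplication/division keeps the fewest significant figures: 4.53 × 10^3 → 3 s.f., 3.343 → 4 s.f., 9.708 → 4 s.f., 36.44 → 4 s.f.; limit is 3.
Rounded to 3 significant figures: 3.83.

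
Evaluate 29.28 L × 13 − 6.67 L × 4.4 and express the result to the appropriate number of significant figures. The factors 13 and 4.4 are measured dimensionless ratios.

3.5 × 10^2 L

29.28 × 13 = 380.64 → 3.8 × 10^2 L (2 s.f., last digit at the 10^1 place).
6.67 × 4.4 = 29.348 → 29 L (2 s.f., last digit at the 10^0 place).
Difference: 351.292 L; keep the coarser place, 10^1.
Result: 3.5 × 10^2 L.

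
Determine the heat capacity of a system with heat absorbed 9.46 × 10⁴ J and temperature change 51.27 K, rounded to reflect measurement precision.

heat capacity = 9.46 × 10⁴ J ÷ 51.27 K = 1845.1336064… J/K.
9.46 × 10⁴ has 3 significant figures; 51.27 has 4.
Division/multiplication keeps the fewest: 3 significant figures.
Rounded: 1.85 × 10³ J/K.

1.85 × 10³ J/K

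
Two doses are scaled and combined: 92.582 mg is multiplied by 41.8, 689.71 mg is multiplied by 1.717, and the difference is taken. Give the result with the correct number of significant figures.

2.69 × 10³ mg

92.582 × 41.8 = 3869.9276 → 3.87 × 10³ mg (3 s.f., last digit at the 10^1 place).
689.71 × 1.717 = 1184.23207 → 1.184 × 10³ mg (4 s.f., last digit at the 10^0 place).
Difference: 2685.69553 mg; keep the coarser place, 10^1.
Result: 2.69 × 10³ mg.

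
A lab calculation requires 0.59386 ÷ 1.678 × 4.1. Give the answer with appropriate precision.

1.5

0.59386 ÷ 1.678 × 4.1 = 1.45102860548…
Multiplication/division keeps the fewest significant figures: 0.59386 → 5 s.f., 1.678 → 4 s.f., 4.1 → 2 s.f.; limit is 2.
Rounded to 2 significant figures: 1.5.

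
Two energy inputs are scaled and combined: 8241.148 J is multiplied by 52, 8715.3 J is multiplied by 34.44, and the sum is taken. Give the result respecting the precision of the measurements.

8241.148 × 52 = 428539.696 → 4.3 × 10⁵ J (2 s.f., last digit at the 10^4 place).
8715.3 × 34.44 = 300154.932 → 3.002 × 10⁵ J (4 s.f., last digit at the 10^2 place).
Sum: 728694.628 J; keep the coarser place, 10^4.
Result: 7.3 × 10⁵ J.

7.3 × 10⁵ J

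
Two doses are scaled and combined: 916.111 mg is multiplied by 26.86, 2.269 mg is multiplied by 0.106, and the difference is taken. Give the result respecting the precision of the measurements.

2.461 × 10^4 mg

916.111 × 26.86 = 24606.74146 → 2.461 × 10^4 mg (4 s.f., last digit at the 10^1 place).
2.269 × 0.106 = 0.240514 → 0.241 mg (3 s.f., last digit at the 10^-3 place).
Difference: 24606.500946 mg; keep the coarser place, 10^1.
Result: 2.461 × 10^4 mg.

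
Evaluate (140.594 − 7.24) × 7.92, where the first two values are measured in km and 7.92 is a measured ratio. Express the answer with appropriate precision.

1.06 × 10^3 km

140.594 km − 7.24 km = 133.354 km; the difference is limited to 2 decimal places (5 s.f.).
Carrying full precision, 133.354 × 7.92 = 1056.16368 km; 7.92 has 3 s.f., so the result keeps min(5, 3) = 3 s.f.
Rounded to 3 significant figures: 1.06 × 10^3 km.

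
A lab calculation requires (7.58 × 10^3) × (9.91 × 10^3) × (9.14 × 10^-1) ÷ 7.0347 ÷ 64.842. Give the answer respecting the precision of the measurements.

1.51 × 10^5

(7.58 × 10^3) × (9.91 × 10^3) × (9.14 × 10^-1) ÷ 7.0347 ÷ 64.842 = 150517.526441…
Multiplication/division keeps the fewest significant figures: 7.58 × 10^3 → 3 s.f., 9.91 × 10^3 → 3 s.f., 9.14 × 10^-1 → 3 s.f., 7.0347 → 5 s.f., 64.842 → 5 s.f.; limit is 3.
Rounded to 3 significant figures: 1.51 × 10^5.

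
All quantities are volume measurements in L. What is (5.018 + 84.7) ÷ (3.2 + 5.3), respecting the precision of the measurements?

5.018 + 84.7 = 89.718, limited to 1 d.p. → 3 s.f.; 3.2 + 5.3 = 8.5, limited to 1 d.p. → 2 s.f.
Carrying full precision, 89.718 ÷ 8.5 = 10.5550588235…; keep min(3, 2) = 2 s.f.
Rounded to 2 significant figures: 11.

11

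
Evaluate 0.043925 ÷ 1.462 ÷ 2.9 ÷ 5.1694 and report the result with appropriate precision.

0.043925 ÷ 1.462 ÷ 2.9 ÷ 5.1694 = 0.00200413171704…
Multiplication/division keeps the fewest significant figures: 0.043925 → 5 s.f., 1.462 → 4 s.f., 2.9 → 2 s.f., 5.1694 → 5 s.f.; limit is 2.
Rounded to 2 significant figures: 0.0020.

0.0020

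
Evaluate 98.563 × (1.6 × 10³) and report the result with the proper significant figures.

1.6 × 10⁵

98.563 × (1.6 × 10³) = 157700.8
Multiplication/division keeps the fewest significant figures: 98.563 → 5 s.f., 1.6 × 10³ → 2 s.f.; limit is 2.
Rounded to 2 significant figures: 1.6 × 10⁵.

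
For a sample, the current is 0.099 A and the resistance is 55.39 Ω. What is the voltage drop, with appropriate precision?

voltage drop = 0.099 A × 55.39 Ω = 5.48361 V.
0.099 has 2 significant figures; 55.39 has 4.
Division/multiplication keeps the fewest: 2 significant figures.
Rounded: 5.5 V.

5.5 V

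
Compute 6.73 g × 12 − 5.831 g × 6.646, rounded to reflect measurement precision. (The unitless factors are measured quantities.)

42 g

6.73 × 12 = 80.76 → 81 g (2 s.f., last digit at the 10^0 place).
5.831 × 6.646 = 38.752826 → 38.75 g (4 s.f., last digit at the 10^-2 place).
Difference: 42.007174 g; keep the coarser place, 10^0.
Result: 42 g.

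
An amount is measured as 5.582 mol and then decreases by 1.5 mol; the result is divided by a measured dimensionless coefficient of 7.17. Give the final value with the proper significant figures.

5.582 mol − 1.5 mol = 4.082 mol; the difference is limited to 1 decimal place (2 s.f.).
Carrying full precision, 4.082 ÷ 7.17 = 0.569316596932… mol; 7.17 has 3 s.f., so the result keeps min(2, 3) = 2 s.f.
Rounded to 2 significant figures: 0.57 mol.

0.57 mol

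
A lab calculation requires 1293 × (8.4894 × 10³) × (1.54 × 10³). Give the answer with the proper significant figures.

1.69 × 10¹⁰

1293 × (8.4894 × 10³) × (1.54 × 10³) = 1.6904263068 × 10^10
Multiplication/division keeps the fewest significant figures: 1293 → 4 s.f., 8.4894 × 10³ → 5 s.f., 1.54 × 10³ → 3 s.f.; limit is 3.
Rounded to 3 significant figures: 1.69 × 10¹⁰.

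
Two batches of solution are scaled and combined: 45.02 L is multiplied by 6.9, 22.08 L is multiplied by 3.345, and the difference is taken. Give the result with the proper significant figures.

2.4 × 10^2 L

45.02 × 6.9 = 310.638 → 3.1 × 10^2 L (2 s.f., last digit at the 10^1 place).
22.08 × 3.345 = 73.8576 → 73.86 L (4 s.f., last digit at the 10^-2 place).
Difference: 236.7804 L; keep the coarser place, 10^1.
Result: 2.4 × 10^2 L.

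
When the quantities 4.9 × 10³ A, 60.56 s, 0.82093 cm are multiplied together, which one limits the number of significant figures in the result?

4.9 × 10³ A

4.9 × 10³ A → 2 s.f.; 60.56 s → 4 s.f.; 0.82093 cm → 5 s.f.
The fewest is 2 significant figures, from 4.9 × 10³ A.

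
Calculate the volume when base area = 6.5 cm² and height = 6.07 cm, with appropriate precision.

39 cm³

volume = 6.5 cm² × 6.07 cm = 39.455 cm³.
6.5 has 2 significant figures; 6.07 has 3.
Division/multiplication keeps the fewest: 2 significant figures.
Rounded: 39 cm³.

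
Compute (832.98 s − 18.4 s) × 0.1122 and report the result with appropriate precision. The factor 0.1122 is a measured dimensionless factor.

832.98 s − 18.4 s = 814.58 s; the difference is limited to 1 decimal place (4 s.f.).
Carrying full precision, 814.58 × 0.1122 = 91.395876 s; 0.1122 has 4 s.f., so the result keeps min(4, 4) = 4 s.f.
Rounded to 4 significant figures: 91.40 s.

91.40 s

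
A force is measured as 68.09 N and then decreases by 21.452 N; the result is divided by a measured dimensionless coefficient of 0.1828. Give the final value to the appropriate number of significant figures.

255.1 N

68.09 N − 21.452 N = 46.638 N; the difference is limited to 2 decimal places (4 s.f.).
Carrying full precision, 46.638 ÷ 0.1828 = 255.131291028… N; 0.1828 has 4 s.f., so the result keeps min(4, 4) = 4 s.f.
Rounded to 4 significant figures: 255.1 N.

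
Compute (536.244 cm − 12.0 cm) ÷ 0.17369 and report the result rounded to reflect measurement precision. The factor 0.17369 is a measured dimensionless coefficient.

3018 cm

536.244 cm − 12.0 cm = 524.244 cm; the difference is limited to 1 decimal place (4 s.f.).
Carrying full precision, 524.244 ÷ 0.17369 = 3018.27393632… cm; 0.17369 has 5 s.f., so the result keeps min(4, 5) = 4 s.f.
Rounded to 4 significant figures: 3018 cm.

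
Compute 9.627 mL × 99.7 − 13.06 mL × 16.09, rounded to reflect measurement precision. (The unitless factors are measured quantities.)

9.627 × 99.7 = 959.8119 → 960. mL (3 s.f., last digit at the 10^0 place).
13.06 × 16.09 = 210.1354 → 210.1 mL (4 s.f., last digit at the 10^-1 place).
Difference: 749.6765 mL; keep the coarser place, 10^0.
Result: 750. mL.

750. mL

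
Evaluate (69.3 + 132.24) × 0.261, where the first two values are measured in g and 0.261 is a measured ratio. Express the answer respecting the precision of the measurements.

69.3 g + 132.24 g = 201.54 g; the sum is limited to 1 decimal place (4 s.f.).
Carrying full precision, 201.54 × 0.261 = 52.60194 g; 0.261 has 3 s.f., so the result keeps min(4, 3) = 3 s.f.
Rounded to 3 significant figures: 52.6 g.

52.6 g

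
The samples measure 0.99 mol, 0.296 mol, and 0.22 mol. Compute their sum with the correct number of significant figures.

1.51 mol

0.99 mol + 0.296 mol + 0.22 mol = 1.506 mol.
Addition/subtraction keeps the fewest decimal places: 0.99 → 2 decimal places, 0.296 → 3 decimal places, 0.22 → 2 decimal places; limit is 2.
Rounded to 2 decimal places: 1.51 mol.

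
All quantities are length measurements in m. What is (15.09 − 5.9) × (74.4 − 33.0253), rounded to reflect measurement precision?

3.8 × 10² m²

15.09 − 5.9 = 9.19, limited to 1 d.p. → 2 s.f.; 74.4 − 33.0253 = 41.3747, limited to 1 d.p. → 3 s.f.
Carrying full precision, 9.19 × 41.3747 = 380.233493; keep min(2, 3) = 2 s.f.
Rounded to 2 significant figures: 3.8 × 10² m².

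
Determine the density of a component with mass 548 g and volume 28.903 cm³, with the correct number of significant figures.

19.0 g/cm³

density = 548 g ÷ 28.903 cm³ = 18.9599695533… g/cm³.
548 has 3 significant figures; 28.903 has 5.
Division/multiplication keeps the fewest: 3 significant figures.
Rounded: 19.0 g/cm³.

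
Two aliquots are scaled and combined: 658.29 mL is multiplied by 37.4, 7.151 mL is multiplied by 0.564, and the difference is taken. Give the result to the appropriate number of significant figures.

658.29 × 37.4 = 24620.046 → 2.46 × 10⁴ mL (3 s.f., last digit at the 10^2 place).
7.151 × 0.564 = 4.033164 → 4.03 mL (3 s.f., last digit at the 10^-2 place).
Difference: 24616.012836 mL; keep the coarser place, 10^2.
Result: 2.46 × 10⁴ mL.

2.46 × 10⁴ mL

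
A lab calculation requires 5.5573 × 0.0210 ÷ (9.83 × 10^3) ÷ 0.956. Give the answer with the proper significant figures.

5.5573 × 0.0210 ÷ (9.83 × 10^3) ÷ 0.956 = 0.0000124185739156…
Multiplication/division keeps the fewest significant figures: 5.5573 → 5 s.f., 0.0210 → 3 s.f., 9.83 × 10^3 → 3 s.f., 0.956 → 3 s.f.; limit is 3.
Rounded to 3 significant figures: 1.24 × 10^-5.

1.24 × 10^-5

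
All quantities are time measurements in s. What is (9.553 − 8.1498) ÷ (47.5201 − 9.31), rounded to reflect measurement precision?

9.553 − 8.1498 = 1.4032, limited to 3 d.p. → 4 s.f.; 47.5201 − 9.31 = 38.2101, limited to 2 d.p. → 4 s.f.
Carrying full precision, 1.4032 ÷ 38.2101 = 0.0367232747363…; keep min(4, 4) = 4 s.f.
Rounded to 4 significant figures: 3.672 × 10^-2.

3.672 × 10^-2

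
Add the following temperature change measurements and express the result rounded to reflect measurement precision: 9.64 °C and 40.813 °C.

9.64 °C + 40.813 °C = 50.453 °C.
Addition/subtraction keeps the fewest decimal places: 9.64 → 2 decimal places, 40.813 → 3 decimal places; limit is 2.
Rounded to 2 decimal places: 50.45 °C.

50.45 °C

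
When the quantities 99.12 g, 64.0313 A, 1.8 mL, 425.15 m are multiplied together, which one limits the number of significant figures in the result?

99.12 g → 4 s.f.; 64.0313 A → 6 s.f.; 1.8 mL → 2 s.f.; 425.15 m → 5 s.f.
The fewest is 2 significant figures, from 1.8 mL.

1.8 mL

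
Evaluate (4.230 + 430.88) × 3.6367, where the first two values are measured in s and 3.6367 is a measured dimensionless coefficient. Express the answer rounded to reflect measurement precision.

4.230 s + 430.88 s = 435.110 s; the sum is limited to 2 decimal places (5 s.f.).
Carrying full precision, 435.110 × 3.6367 = 1582.364537 s; 3.6367 has 5 s.f., so the result keeps min(5, 5) = 5 s.f.
Rounded to 5 significant figures: 1.5824 × 10³ s.

1.5824 × 10³ s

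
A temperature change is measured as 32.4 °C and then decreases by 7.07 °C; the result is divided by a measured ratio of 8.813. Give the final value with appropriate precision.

32.4 °C − 7.07 °C = 25.33 °C; the difference is limited to 1 decimal place (3 s.f.).
Carrying full precision, 25.33 ÷ 8.813 = 2.87416316805… °C; 8.813 has 4 s.f., so the result keeps min(3, 4) = 3 s.f.
Rounded to 3 significant figures: 2.87 °C.

2.87 °C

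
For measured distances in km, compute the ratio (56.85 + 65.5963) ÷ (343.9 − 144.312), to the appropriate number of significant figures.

0.6135

56.85 + 65.5963 = 122.4463, limited to 2 d.p. → 5 s.f.; 343.9 − 144.312 = 199.588, limited to 1 d.p. → 4 s.f.
Carrying full precision, 122.4463 ÷ 199.588 = 0.613495300319…; keep min(5, 4) = 4 s.f.
Rounded to 4 significant figures: 0.6135.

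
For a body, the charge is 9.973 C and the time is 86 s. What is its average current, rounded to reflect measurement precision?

0.12 A

average current = 9.973 C ÷ 86 s = 0.115965116279… A.
9.973 has 4 significant figures; 86 has 2.
Division/multiplication keeps the fewest: 2 significant figures.
Rounded: 0.12 A.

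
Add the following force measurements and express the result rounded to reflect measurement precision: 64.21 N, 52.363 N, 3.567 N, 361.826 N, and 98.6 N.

64.21 N + 52.363 N + 3.567 N + 361.826 N + 98.6 N = 580.566 N.
Addition/subtraction keeps the fewest decimal places: 64.21 → 2 decimal places, 52.363 → 3 decimal places, 3.567 → 3 decimal places, 361.826 → 3 decimal places, 98.6 → 1 decimal place; limit is 1.
Rounded to 1 decimal place: 580.6 N.

580.6 N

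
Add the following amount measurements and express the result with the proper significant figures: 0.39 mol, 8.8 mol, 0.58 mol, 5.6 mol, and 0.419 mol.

15.8 mol

0.39 mol + 8.8 mol + 0.58 mol + 5.6 mol + 0.419 mol = 15.789 mol.
Addition/subtraction keeps the fewest decimal places: 0.39 → 2 decimal places, 8.8 → 1 decimal place, 0.58 → 2 decimal places, 5.6 → 1 decimal place, 0.419 → 3 decimal places; limit is 1.
Rounded to 1 decimal place: 15.8 mol.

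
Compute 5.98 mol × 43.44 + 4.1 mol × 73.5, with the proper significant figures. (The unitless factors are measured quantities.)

5.6 × 10^2 mol

5.98 × 43.44 = 259.7712 → 2.60 × 10^2 mol (3 s.f., last digit at the 10^0 place).
4.1 × 73.5 = 301.35 → 3.0 × 10^2 mol (2 s.f., last digit at the 10^1 place).
Sum: 561.1212 mol; keep the coarser place, 10^1.
Result: 5.6 × 10^2 mol.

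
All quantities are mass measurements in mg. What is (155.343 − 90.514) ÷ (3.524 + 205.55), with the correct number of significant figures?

155.343 − 90.514 = 64.829, limited to 3 d.p. → 5 s.f.; 3.524 + 205.55 = 209.074, limited to 2 d.p. → 5 s.f.
Carrying full precision, 64.829 ÷ 209.074 = 0.310076814908…; keep min(5, 5) = 5 s.f.
Rounded to 5 significant figures: 0.31008.

0.31008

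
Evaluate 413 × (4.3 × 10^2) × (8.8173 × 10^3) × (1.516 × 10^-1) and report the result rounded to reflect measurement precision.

2.4 × 10^8

413 × (4.3 × 10^2) × (8.8173 × 10^3) × (1.516 × 10^-1) = 237385028.941…
Multiplication/division keeps the fewest significant figures: 413 → 3 s.f., 4.3 × 10^2 → 2 s.f., 8.8173 × 10^3 → 5 s.f., 1.516 × 10^-1 → 4 s.f.; limit is 2.
Rounded to 2 significant figures: 2.4 × 10^8.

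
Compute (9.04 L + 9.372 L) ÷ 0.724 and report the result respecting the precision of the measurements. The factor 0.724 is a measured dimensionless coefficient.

25.4 L

9.04 L + 9.372 L = 18.412 L; the sum is limited to 2 decimal places (4 s.f.).
Carrying full precision, 18.412 ÷ 0.724 = 25.4309392265… L; 0.724 has 3 s.f., so the result keeps min(4, 3) = 3 s.f.
Rounded to 3 significant figures: 25.4 L.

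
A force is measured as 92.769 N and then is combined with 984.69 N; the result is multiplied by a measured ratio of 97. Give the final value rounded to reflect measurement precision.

92.769 N + 984.69 N = 1077.459 N; the sum is limited to 2 decimal places (6 s.f.).
Carrying full precision, 1077.459 × 97 = 104513.523 N; 97 has 2 s.f., so the result keeps min(6, 2) = 2 s.f.
Rounded to 2 significant figures: 1.0 × 10⁵ N.

1.0 × 10⁵ N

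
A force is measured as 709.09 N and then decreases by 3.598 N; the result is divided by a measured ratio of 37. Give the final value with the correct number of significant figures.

19 N

709.09 N − 3.598 N = 705.492 N; the difference is limited to 2 decimal places (5 s.f.).
Carrying full precision, 705.492 ÷ 37 = 19.0673513514… N; 37 has 2 s.f., so the result keeps min(5, 2) = 2 s.f.
Rounded to 2 significant figures: 19 N.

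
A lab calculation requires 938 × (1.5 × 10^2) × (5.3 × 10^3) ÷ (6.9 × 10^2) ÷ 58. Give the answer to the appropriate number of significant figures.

1.9 × 10^4

938 × (1.5 × 10^2) × (5.3 × 10^3) ÷ (6.9 × 10^2) ÷ 58 = 18633.4332834…
Multiplication/division keeps the fewest significant figures: 938 → 3 s.f., 1.5 × 10^2 → 2 s.f., 5.3 × 10^3 → 2 s.f., 6.9 × 10^2 → 2 s.f., 58 → 2 s.f.; limit is 2.
Rounded to 2 significant figures: 1.9 × 10^4.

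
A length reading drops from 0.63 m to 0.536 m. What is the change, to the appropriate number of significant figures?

0.09 m

0.63 m − 0.536 m = 0.094 m.
Addition/subtraction keeps the fewest decimal places: 0.63 → 2 decimal places, 0.536 → 3 decimal places; limit is 2.
Rounded to 2 decimal places: 0.09 m.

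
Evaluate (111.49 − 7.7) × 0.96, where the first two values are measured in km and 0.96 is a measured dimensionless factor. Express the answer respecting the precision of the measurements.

111.49 km − 7.7 km = 103.79 km; the difference is limited to 1 decimal place (4 s.f.).
Carrying full precision, 103.79 × 0.96 = 99.6384 km; 0.96 has 2 s.f., so the result keeps min(4, 2) = 2 s.f.
Rounded to 2 significant figures: 1.0 × 10^2 km.

1.0 × 10^2 km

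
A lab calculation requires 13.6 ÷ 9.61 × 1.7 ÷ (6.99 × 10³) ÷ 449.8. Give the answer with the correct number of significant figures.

7.7 × 10⁻⁷

13.6 ÷ 9.61 × 1.7 ÷ (6.99 × 10³) ÷ 449.8 = 7.65187409081 × 10^-7…
Multiplication/division keeps the fewest significant figures: 13.6 → 3 s.f., 9.61 → 3 s.f., 1.7 → 2 s.f., 6.99 × 10³ → 3 s.f., 449.8 → 4 s.f.; limit is 2.
Rounded to 2 significant figures: 7.7 × 10⁻⁷.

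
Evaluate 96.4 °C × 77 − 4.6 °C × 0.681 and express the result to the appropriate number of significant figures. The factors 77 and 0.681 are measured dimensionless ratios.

96.4 × 77 = 7422.8 → 7.4 × 10^3 °C (2 s.f., last digit at the 10^2 place).
4.6 × 0.681 = 3.1326 → 3.1 °C (2 s.f., last digit at the 10^-1 place).
Difference: 7419.6674 °C; keep the coarser place, 10^2.
Result: 7.4 × 10^3 °C.

7.4 × 10^3 °C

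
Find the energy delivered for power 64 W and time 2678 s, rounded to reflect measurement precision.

1.7 × 10⁵ J

energy delivered = 64 W × 2678 s = 171392 J.
64 has 2 significant figures; 2678 has 4.
Division/multiplication keeps the fewest: 2 significant figures.
Rounded: 1.7 × 10⁵ J.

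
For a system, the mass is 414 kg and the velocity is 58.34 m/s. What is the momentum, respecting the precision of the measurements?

momentum = 414 kg × 58.34 m/s = 24152.76 kg·m/s.
414 has 3 significant figures; 58.34 has 4.
Division/multiplication keeps the fewest: 3 significant figures.
Rounded: 2.42 × 10^4 kg·m/s.

2.42 × 10^4 kg·m/s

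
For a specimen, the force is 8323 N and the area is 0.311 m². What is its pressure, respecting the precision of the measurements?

pressure = 8323 N ÷ 0.311 m² = 26762.0578778… Pa.
8323 has 4 significant figures; 0.311 has 3.
Division/multiplication keeps the fewest: 3 significant figures.
Rounded: 2.68 × 10⁴ Pa.

2.68 × 10⁴ Pa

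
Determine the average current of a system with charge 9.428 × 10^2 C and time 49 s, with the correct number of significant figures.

average current = 9.428 × 10^2 C ÷ 49 s = 19.2408163265… A.
9.428 × 10^2 has 4 significant figures; 49 has 2.
Division/multiplication keeps the fewest: 2 significant figures.
Rounded: 19 A.

19 A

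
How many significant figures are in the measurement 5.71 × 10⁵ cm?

5.71 × 10⁵: in scientific notation every digit of the coefficient is significant.

3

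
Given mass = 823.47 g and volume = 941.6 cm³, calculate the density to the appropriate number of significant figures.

0.8745 g/cm³

density = 823.47 g ÷ 941.6 cm³ = 0.874543330501… g/cm³.
823.47 has 5 significant figures; 941.6 has 4.
Division/multiplication keeps the fewest: 4 significant figures.
Rounded: 0.8745 g/cm³.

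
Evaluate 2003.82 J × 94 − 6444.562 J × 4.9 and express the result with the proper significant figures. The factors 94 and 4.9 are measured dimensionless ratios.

2003.82 × 94 = 188359.08 → 1.9 × 10⁵ J (2 s.f., last digit at the 10^4 place).
6444.562 × 4.9 = 31578.3538 → 3.2 × 10⁴ J (2 s.f., last digit at the 10^3 place).
Difference: 156780.7262 J; keep the coarser place, 10^4.
Result: 1.6 × 10⁵ J.

1.6 × 10⁵ J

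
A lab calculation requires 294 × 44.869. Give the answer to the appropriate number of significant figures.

1.32 × 10^4

294 × 44.869 = 13191.486
Multiplication/division keeps the fewest significant figures: 294 → 3 s.f., 44.869 → 5 s.f.; limit is 3.
Rounded to 3 significant figures: 1.32 × 10^4.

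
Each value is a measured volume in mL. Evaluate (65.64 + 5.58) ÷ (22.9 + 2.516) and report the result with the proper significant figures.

2.80

65.64 + 5.58 = 71.22, limited to 2 d.p. → 4 s.f.; 22.9 + 2.516 = 25.416, limited to 1 d.p. → 3 s.f.
Carrying full precision, 71.22 ÷ 25.416 = 2.80217186025…; keep min(4, 3) = 3 s.f.
Rounded to 3 significant figures: 2.80.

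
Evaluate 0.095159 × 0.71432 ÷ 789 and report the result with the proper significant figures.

8.62 × 10^-5

0.095159 × 0.71432 ÷ 789 = 0.0000861520619518…
Multiplication/division keeps the fewest significant figures: 0.095159 → 5 s.f., 0.71432 → 5 s.f., 789 → 3 s.f.; limit is 3.
Rounded to 3 significant figures: 8.62 × 10^-5.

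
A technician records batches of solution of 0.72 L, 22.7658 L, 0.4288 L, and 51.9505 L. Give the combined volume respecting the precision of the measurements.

75.87 L

0.72 L + 22.7658 L + 0.4288 L + 51.9505 L = 75.8651 L.
Addition/subtraction keeps the fewest decimal places: 0.72 → 2 decimal places, 22.7658 → 4 decimal places, 0.4288 → 4 decimal places, 51.9505 → 4 decimal places; limit is 2.
Rounded to 2 decimal places: 75.87 L.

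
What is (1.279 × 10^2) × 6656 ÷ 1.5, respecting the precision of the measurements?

(1.279 × 10^2) × 6656 ÷ 1.5 = 567534.933333…
Multiplication/division keeps the fewest significant figures: 1.279 × 10^2 → 4 s.f., 6656 → 4 s.f., 1.5 → 2 s.f.; limit is 2.
Rounded to 2 significant figures: 5.7 × 10^5.

5.7 × 10^5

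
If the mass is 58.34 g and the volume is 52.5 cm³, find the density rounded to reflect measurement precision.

density = 58.34 g ÷ 52.5 cm³ = 1.11123809524… g/cm³.
58.34 has 4 significant figures; 52.5 has 3.
Division/multiplication keeps the fewest: 3 significant figures.
Rounded: 1.11 g/cm³.

1.11 g/cm³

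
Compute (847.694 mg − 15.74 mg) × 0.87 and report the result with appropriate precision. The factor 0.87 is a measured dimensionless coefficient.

847.694 mg − 15.74 mg = 831.954 mg; the difference is limited to 2 decimal places (5 s.f.).
Carrying full precision, 831.954 × 0.87 = 723.79998 mg; 0.87 has 2 s.f., so the result keeps min(5, 2) = 2 s.f.
Rounded to 2 significant figures: 7.2 × 10^2 mg.

7.2 × 10^2 mg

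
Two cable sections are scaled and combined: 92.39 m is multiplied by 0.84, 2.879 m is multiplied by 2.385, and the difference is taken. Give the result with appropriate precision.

71 m

92.39 × 0.84 = 77.6076 → 78 m (2 s.f., last digit at the 10^0 place).
2.879 × 2.385 = 6.866415 → 6.866 m (4 s.f., last digit at the 10^-3 place).
Difference: 70.741185 m; keep the coarser place, 10^0.
Result: 71 m.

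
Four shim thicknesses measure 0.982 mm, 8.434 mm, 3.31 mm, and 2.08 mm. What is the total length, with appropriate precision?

14.81 mm

0.982 mm + 8.434 mm + 3.31 mm + 2.08 mm = 14.806 mm.
Addition/subtraction keeps the fewest decimal places: 0.982 → 3 decimal places, 8.434 → 3 decimal places, 3.31 → 2 decimal places, 2.08 → 2 decimal places; limit is 2.
Rounded to 2 decimal places: 14.81 mm.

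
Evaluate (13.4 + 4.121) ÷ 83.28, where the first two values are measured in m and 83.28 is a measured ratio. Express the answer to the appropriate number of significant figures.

0.210 m

13.4 m + 4.121 m = 17.521 m; the sum is limited to 1 decimal place (3 s.f.).
Carrying full precision, 17.521 ÷ 83.28 = 0.210386647454… m; 83.28 has 4 s.f., so the result keeps min(3, 4) = 3 s.f.
Rounded to 3 significant figures: 0.210 m.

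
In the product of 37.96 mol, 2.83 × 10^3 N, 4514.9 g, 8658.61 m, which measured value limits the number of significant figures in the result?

37.96 mol → 4 s.f.; 2.83 × 10^3 N → 3 s.f.; 4514.9 g → 5 s.f.; 8658.61 m → 6 s.f.
The fewest is 3 significant figures, from 2.83 × 10^3 N.

2.83 × 10^3 N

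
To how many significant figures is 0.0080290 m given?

0.0080290: leading zeros are not significant; trailing zeros after a decimal point are significant; zeros between nonzero digits are significant.

5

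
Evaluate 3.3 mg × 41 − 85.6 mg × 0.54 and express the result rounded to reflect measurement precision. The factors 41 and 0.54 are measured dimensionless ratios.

3.3 × 41 = 135.3 → 1.4 × 10² mg (2 s.f., last digit at the 10^1 place).
85.6 × 0.54 = 46.224 → 46 mg (2 s.f., last digit at the 10^0 place).
Difference: 89.076 mg; keep the coarser place, 10^1.
Result: 9 × 10¹ mg.

9 × 10¹ mg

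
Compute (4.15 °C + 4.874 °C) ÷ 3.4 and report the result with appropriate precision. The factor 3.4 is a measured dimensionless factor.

4.15 °C + 4.874 °C = 9.024 °C; the sum is limited to 2 decimal places (3 s.f.).
Carrying full precision, 9.024 ÷ 3.4 = 2.65411764706… °C; 3.4 has 2 s.f., so the result keeps min(3, 2) = 2 s.f.
Rounded to 2 significant figures: 2.7 °C.

2.7 °C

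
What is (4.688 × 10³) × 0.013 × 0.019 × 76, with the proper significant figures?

(4.688 × 10³) × 0.013 × 0.019 × 76 = 88.003136
Multiplication/division keeps the fewest significant figures: 4.688 × 10³ → 4 s.f., 0.013 → 2 s.f., 0.019 → 2 s.f., 76 → 2 s.f.; limit is 2.
Rounded to 2 significant figures: 88.

88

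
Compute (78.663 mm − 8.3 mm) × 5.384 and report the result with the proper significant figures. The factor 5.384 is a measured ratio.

78.663 mm − 8.3 mm = 70.363 mm; the difference is limited to 1 decimal place (3 s.f.).
Carrying full precision, 70.363 × 5.384 = 378.834392 mm; 5.384 has 4 s.f., so the result keeps min(3, 4) = 3 s.f.
Rounded to 3 significant figures: 379 mm.

379 mm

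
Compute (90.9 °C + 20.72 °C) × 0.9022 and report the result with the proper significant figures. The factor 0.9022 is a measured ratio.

100.7 °C

90.9 °C + 20.72 °C = 111.62 °C; the sum is limited to 1 decimal place (4 s.f.).
Carrying full precision, 111.62 × 0.9022 = 100.703564 °C; 0.9022 has 4 s.f., so the result keeps min(4, 4) = 4 s.f.
Rounded to 4 significant figures: 100.7 °C.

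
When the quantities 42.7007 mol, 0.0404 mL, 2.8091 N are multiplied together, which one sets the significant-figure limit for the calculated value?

0.0404 mL

42.7007 mol → 6 s.f.; 0.0404 mL → 3 s.f.; 2.8091 N → 5 s.f.
The fewest is 3 significant figures, from 0.0404 mL.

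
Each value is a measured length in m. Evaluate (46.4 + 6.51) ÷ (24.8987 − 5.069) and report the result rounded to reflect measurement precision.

2.67

46.4 + 6.51 = 52.91, limited to 1 d.p. → 3 s.f.; 24.8987 − 5.069 = 19.8297, limited to 3 d.p. → 5 s.f.
Carrying full precision, 52.91 ÷ 19.8297 = 2.66821989238…; keep min(3, 5) = 3 s.f.
Rounded to 3 significant figures: 2.67.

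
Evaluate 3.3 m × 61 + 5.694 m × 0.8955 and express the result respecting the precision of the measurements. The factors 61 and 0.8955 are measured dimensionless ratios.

3.3 × 61 = 201.3 → 2.0 × 10^2 m (2 s.f., last digit at the 10^1 place).
5.694 × 0.8955 = 5.098977 → 5.099 m (4 s.f., last digit at the 10^-3 place).
Sum: 206.398977 m; keep the coarser place, 10^1.
Result: 2.1 × 10^2 m.

2.1 × 10^2 m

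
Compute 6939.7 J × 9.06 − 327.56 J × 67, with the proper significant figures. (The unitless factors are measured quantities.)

4.1 × 10⁴ J

6939.7 × 9.06 = 62873.682 → 6.29 × 10⁴ J (3 s.f., last digit at the 10^2 place).
327.56 × 67 = 21946.52 → 2.2 × 10⁴ J (2 s.f., last digit at the 10^3 place).
Difference: 40927.162 J; keep the coarser place, 10^3.
Result: 4.1 × 10⁴ J.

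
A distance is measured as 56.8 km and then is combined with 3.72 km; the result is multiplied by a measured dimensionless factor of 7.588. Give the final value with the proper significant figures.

56.8 km + 3.72 km = 60.52 km; the sum is limited to 1 decimal place (3 s.f.).
Carrying full precision, 60.52 × 7.588 = 459.22576 km; 7.588 has 4 s.f., so the result keeps min(3, 4) = 3 s.f.
Rounded to 3 significant figures: 459 km.

459 km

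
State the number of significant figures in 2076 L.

4

2076: zeros between nonzero digits are significant.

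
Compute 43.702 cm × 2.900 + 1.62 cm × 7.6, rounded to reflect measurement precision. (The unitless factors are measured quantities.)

139 cm

43.702 × 2.900 = 126.7358 → 126.7 cm (4 s.f., last digit at the 10^-1 place).
1.62 × 7.6 = 12.312 → 12 cm (2 s.f., last digit at the 10^0 place).
Sum: 139.0478 cm; keep the coarser place, 10^0.
Result: 139 cm.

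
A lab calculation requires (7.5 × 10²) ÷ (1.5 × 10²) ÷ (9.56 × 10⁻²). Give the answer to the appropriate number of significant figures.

(7.5 × 10²) ÷ (1.5 × 10²) ÷ (9.56 × 10⁻²) = 52.3012552301…
Multiplication/division keeps the fewest significant figures: 7.5 × 10² → 2 s.f., 1.5 × 10² → 2 s.f., 9.56 × 10⁻² → 3 s.f.; limit is 2.
Rounded to 2 significant figures: 52.

52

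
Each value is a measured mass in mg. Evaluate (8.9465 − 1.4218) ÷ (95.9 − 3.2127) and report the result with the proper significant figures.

0.0812

8.9465 − 1.4218 = 7.5247, limited to 4 d.p. → 5 s.f.; 95.9 − 3.2127 = 92.6873, limited to 1 d.p. → 3 s.f.
Carrying full precision, 7.5247 ÷ 92.6873 = 0.0811837220417…; keep min(5, 3) = 3 s.f.
Rounded to 3 significant figures: 0.0812.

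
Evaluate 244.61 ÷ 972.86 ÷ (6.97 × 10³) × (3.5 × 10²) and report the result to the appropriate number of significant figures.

0.013

244.61 ÷ 972.86 ÷ (6.97 × 10³) × (3.5 × 10²) = 0.0126258064236…
Multiplication/division keeps the fewest significant figures: 244.61 → 5 s.f., 972.86 → 5 s.f., 6.97 × 10³ → 3 s.f., 3.5 × 10² → 2 s.f.; limit is 2.
Rounded to 2 significant figures: 0.013.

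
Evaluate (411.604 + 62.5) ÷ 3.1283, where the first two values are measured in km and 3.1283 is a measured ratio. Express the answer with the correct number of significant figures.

151.6 km

411.604 km + 62.5 km = 474.104 km; the sum is limited to 1 decimal place (4 s.f.).
Carrying full precision, 474.104 ÷ 3.1283 = 151.553239779… km; 3.1283 has 5 s.f., so the result keeps min(4, 5) = 4 s.f.
Rounded to 4 significant figures: 151.6 km.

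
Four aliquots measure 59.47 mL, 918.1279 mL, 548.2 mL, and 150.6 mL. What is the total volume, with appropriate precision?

59.47 mL + 918.1279 mL + 548.2 mL + 150.6 mL = 1676.3979 mL.
Addition/subtraction keeps the fewest decimal places: 59.47 → 2 decimal places, 918.1279 → 4 decimal places, 548.2 → 1 decimal place, 150.6 → 1 decimal place; limit is 1.
Rounded to 1 decimal place: 1676.4 mL.

1676.4 mL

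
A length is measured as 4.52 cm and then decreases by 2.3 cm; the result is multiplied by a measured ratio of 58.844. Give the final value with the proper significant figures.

1.3 × 10² cm

4.52 cm − 2.3 cm = 2.22 cm; the difference is limited to 1 decimal place (2 s.f.).
Carrying full precision, 2.22 × 58.844 = 130.63368 cm; 58.844 has 5 s.f., so the result keeps min(2, 5) = 2 s.f.
Rounded to 2 significant figures: 1.3 × 10² cm.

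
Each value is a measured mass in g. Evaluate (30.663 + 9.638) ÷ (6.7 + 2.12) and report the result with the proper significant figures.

30.663 + 9.638 = 40.301, limited to 3 d.p. → 5 s.f.; 6.7 + 2.12 = 8.82, limited to 1 d.p. → 2 s.f.
Carrying full precision, 40.301 ÷ 8.82 = 4.56927437642…; keep min(5, 2) = 2 s.f.
Rounded to 2 significant figures: 4.6.

4.6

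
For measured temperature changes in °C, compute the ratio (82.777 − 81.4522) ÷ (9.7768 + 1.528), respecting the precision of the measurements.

82.777 − 81.4522 = 1.3248, limited to 3 d.p. → 4 s.f.; 9.7768 + 1.528 = 11.3048, limited to 3 d.p. → 5 s.f.
Carrying full precision, 1.3248 ÷ 11.3048 = 0.117189158588…; keep min(4, 5) = 4 s.f.
Rounded to 4 significant figures: 0.1172.

0.1172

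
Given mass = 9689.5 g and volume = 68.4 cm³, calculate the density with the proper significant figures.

density = 9689.5 g ÷ 68.4 cm³ = 141.659356725… g/cm³.
9689.5 has 5 significant figures; 68.4 has 3.
Division/multiplication keeps the fewest: 3 significant figures.
Rounded: 1.42 × 10² g/cm³.

1.42 × 10² g/cm³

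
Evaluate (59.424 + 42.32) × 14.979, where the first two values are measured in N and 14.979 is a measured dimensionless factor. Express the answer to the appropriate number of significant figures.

59.424 N + 42.32 N = 101.744 N; the sum is limited to 2 decimal places (5 s.f.).
Carrying full precision, 101.744 × 14.979 = 1524.023376 N; 14.979 has 5 s.f., so the result keeps min(5, 5) = 5 s.f.
Rounded to 5 significant figures: 1524.0 N.

1524.0 N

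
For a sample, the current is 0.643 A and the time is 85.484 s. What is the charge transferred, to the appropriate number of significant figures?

55.0 C

charge transferred = 0.643 A × 85.484 s = 54.966212 C.
0.643 has 3 significant figures; 85.484 has 5.
Division/multiplication keeps the fewest: 3 significant figures.
Rounded: 55.0 C.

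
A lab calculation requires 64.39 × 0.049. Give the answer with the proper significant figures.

3.2

64.39 × 0.049 = 3.15511
Multiplication/division keeps the fewest significant figures: 64.39 → 4 s.f., 0.049 → 2 s.f.; limit is 2.
Rounded to 2 significant figures: 3.2.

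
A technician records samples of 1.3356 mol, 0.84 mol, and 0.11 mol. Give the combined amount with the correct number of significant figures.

1.3356 mol + 0.84 mol + 0.11 mol = 2.2856 mol.
Addition/subtraction keeps the fewest decimal places: 1.3356 → 4 decimal places, 0.84 → 2 decimal places, 0.11 → 2 decimal places; limit is 2.
Rounded to 2 decimal places: 2.29 mol.

2.29 mol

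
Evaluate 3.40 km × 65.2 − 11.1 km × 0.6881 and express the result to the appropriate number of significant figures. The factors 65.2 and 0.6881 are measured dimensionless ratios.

3.40 × 65.2 = 221.68 → 2.22 × 10² km (3 s.f., last digit at the 10^0 place).
11.1 × 0.6881 = 7.63791 → 7.64 km (3 s.f., last digit at the 10^-2 place).
Difference: 214.04209 km; keep the coarser place, 10^0.
Result: 2.14 × 10² km.

2.14 × 10² km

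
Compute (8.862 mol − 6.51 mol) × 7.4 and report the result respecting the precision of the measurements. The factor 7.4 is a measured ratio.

8.862 mol − 6.51 mol = 2.352 mol; the difference is limited to 2 decimal places (3 s.f.).
Carrying full precision, 2.352 × 7.4 = 17.4048 mol; 7.4 has 2 s.f., so the result keeps min(3, 2) = 2 s.f.
Rounded to 2 significant figures: 17 mol.

17 mol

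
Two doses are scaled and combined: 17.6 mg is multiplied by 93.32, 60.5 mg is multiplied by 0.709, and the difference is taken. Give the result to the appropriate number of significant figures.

17.6 × 93.32 = 1642.432 → 1.64 × 10^3 mg (3 s.f., last digit at the 10^1 place).
60.5 × 0.709 = 42.8945 → 42.9 mg (3 s.f., last digit at the 10^-1 place).
Difference: 1599.5375 mg; keep the coarser place, 10^1.
Result: 1.60 × 10^3 mg.

1.60 × 10^3 mg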